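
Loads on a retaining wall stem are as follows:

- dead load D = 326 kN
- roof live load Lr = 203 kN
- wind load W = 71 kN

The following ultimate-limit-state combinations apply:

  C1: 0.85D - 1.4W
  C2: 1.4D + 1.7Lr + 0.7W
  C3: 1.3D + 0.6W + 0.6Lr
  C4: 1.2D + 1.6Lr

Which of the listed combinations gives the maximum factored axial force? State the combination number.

C1: 0.85(326) - 1.4(71) = 277.1 - 99.4 = 177.7
C2: 1.4(326) + 1.7(203) + 0.7(71) = 456.4 + 345.1 + 49.7 = 851.2
C3: 1.3(326) + 0.6(71) + 0.6(203) = 423.8 + 42.6 + 121.8 = 588.2
C4: 1.2(326) + 1.6(203) = 391.2 + 324.8 = 716.0
The largest value is 851.2 kN from combination 2.

Combination 2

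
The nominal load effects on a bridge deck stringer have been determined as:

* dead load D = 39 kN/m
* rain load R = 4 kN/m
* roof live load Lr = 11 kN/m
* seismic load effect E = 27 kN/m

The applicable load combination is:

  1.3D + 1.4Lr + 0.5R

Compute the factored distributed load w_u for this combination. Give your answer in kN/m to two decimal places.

68.10 kN/m

1.3(39) + 1.4(11) + 0.5(4) = 50.70 + 15.40 + 2.00 = 68.10
w_u = 68.10 kN/m.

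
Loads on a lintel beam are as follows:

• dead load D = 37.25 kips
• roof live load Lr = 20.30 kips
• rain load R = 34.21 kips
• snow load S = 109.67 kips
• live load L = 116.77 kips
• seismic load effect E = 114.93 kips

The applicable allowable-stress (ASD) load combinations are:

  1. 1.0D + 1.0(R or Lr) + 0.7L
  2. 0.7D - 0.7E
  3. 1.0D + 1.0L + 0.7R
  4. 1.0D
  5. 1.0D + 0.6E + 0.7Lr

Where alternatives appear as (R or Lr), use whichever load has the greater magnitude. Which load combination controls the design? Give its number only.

Combination 3

(R or Lr) → R = 34.21 kips.
1. 1.0(37.25) + 1.0(34.21) + 0.7(116.77) = 153.20
2. 0.7(37.25) - 0.7(114.93) = -54.38
3. 1.0(37.25) + 1.0(116.77) + 0.7(34.21) = 177.97
4. 1.0(37.25) = 37.25
5. 1.0(37.25) + 0.6(114.93) + 0.7(20.30) = 120.42
The largest value is 177.97 kips from combination 3.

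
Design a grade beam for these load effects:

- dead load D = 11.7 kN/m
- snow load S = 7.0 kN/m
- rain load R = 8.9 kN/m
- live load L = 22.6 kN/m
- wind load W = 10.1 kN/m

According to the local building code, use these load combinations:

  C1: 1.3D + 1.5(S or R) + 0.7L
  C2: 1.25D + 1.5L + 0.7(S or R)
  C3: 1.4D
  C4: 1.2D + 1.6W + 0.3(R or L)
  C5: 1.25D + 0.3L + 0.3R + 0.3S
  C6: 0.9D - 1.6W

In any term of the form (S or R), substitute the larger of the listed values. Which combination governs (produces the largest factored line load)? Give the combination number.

(S or R) → R = 8.9 kN/m; (R or L) → L = 22.6 kN/m.
C1: 1.3(11.7) + 1.5(8.9) + 0.7(22.6) = 44.4
C2: 1.25(11.7) + 1.5(22.6) + 0.7(8.9) = 54.8
C3: 1.4(11.7) = 16.4
C4: 1.2(11.7) + 1.6(10.1) + 0.3(22.6) = 37.0
C5: 1.25(11.7) + 0.3(22.6) + 0.3(8.9) + 0.3(7.0) = 26.2
C6: 0.9(11.7) - 1.6(10.1) = -5.6
The largest value is 54.8 kN/m from combination 2.

Combination 2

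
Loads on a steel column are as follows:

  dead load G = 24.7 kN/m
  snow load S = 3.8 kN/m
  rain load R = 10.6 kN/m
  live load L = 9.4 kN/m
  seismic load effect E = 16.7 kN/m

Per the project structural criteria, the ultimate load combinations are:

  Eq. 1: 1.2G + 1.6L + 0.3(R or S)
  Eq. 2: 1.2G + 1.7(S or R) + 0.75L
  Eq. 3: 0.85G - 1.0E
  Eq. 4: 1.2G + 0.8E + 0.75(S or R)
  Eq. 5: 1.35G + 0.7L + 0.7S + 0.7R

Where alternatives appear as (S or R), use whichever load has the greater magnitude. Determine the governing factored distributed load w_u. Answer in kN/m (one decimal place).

54.7 kN/m

(R or S) → R = 10.6 kN/m; (S or R) → R = 10.6 kN/m.
Eq. 1: 1.2(24.7) + 1.6(9.4) + 0.3(10.6) = 47.9
Eq. 2: 1.2(24.7) + 1.7(10.6) + 0.75(9.4) = 29.6 + 18.0 + 7.1 = 54.7
Eq. 3: 0.85(24.7) - 1.0(16.7) = 21.0 - 16.7 = 4.3
Eq. 4: 1.2(24.7) + 0.8(16.7) + 0.75(10.6) = 29.6 + 13.4 + 8.0 = 51.0
Eq. 5: 1.35(24.7) + 0.7(9.4) + 0.7(3.8) + 0.7(10.6) = 33.3 + 6.6 + 2.7 + 7.4 = 50.0
Combination 2 governs: w_u = 54.7 kN/m.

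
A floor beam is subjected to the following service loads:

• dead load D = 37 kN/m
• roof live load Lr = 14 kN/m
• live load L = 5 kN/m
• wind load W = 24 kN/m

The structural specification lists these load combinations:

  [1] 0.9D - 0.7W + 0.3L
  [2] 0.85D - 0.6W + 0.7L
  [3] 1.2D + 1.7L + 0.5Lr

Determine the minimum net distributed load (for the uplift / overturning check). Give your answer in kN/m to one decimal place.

[1] 0.9(37) - 0.7(24) + 0.3(5) = 33.3 - 16.8 + 1.5 = 18.0
[2] 0.85(37) - 0.6(24) + 0.7(5) = 31.5 - 14.4 + 3.5 = 20.6
[3] 1.2(37) + 1.7(5) + 0.5(14) = 44.4 + 8.5 + 7.0 = 59.9
Combination 1 gives the minimum: 18.0 kN/m.

18.0 kN/m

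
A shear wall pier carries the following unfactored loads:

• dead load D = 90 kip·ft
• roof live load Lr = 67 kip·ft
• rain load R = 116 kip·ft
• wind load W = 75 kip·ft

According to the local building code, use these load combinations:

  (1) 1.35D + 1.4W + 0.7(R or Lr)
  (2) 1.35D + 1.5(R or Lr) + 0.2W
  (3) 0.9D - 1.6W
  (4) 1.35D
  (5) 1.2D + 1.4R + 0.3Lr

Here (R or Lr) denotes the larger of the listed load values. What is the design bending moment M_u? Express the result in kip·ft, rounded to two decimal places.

(R or Lr) → R = 116 kip·ft.
(1) 1.35(90) + 1.4(75) + 0.7(116) = 121.50 + 105.00 + 81.20 = 307.70
(2) 1.35(90) + 1.5(116) + 0.2(75) = 121.50 + 174.00 + 15.00 = 310.50
(3) 0.9(90) - 1.6(75) = 81.00 - 120.00 = -39.00
(4) 1.35(90) = 121.50
(5) 1.2(90) + 1.4(116) + 0.3(67) = 108.00 + 162.40 + 20.10 = 290.50
Combination 2 governs: M_u = 310.50 kip·ft.

310.50 kip·ft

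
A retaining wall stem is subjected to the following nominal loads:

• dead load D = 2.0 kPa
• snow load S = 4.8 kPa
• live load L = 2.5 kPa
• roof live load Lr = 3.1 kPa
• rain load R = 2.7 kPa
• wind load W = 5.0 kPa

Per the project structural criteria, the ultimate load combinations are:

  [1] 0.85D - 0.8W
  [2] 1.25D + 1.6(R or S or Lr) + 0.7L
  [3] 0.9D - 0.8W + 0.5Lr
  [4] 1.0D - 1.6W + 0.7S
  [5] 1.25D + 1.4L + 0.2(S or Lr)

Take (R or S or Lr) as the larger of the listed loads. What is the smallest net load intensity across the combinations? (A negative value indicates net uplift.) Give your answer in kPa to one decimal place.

-2.6 kPa

(R or S or Lr) → S = 4.8 kPa; (S or Lr) → S = 4.8 kPa.
[1] 0.85(2.0) - 0.8(5.0) = 1.7 - 4.0 = -2.3
[2] 1.25(2.0) + 1.6(4.8) + 0.7(2.5) = 11.9
[3] 0.9(2.0) - 0.8(5.0) + 0.5(3.1) = -0.7
[4] 1.0(2.0) - 1.6(5.0) + 0.7(4.8) = 2.0 - 8.0 + 3.4 = -2.6
[5] 1.25(2.0) + 1.4(2.5) + 0.2(4.8) = 2.5 + 3.5 + 1.0 = 7.0
Combination 4 gives the minimum: -2.6 kPa.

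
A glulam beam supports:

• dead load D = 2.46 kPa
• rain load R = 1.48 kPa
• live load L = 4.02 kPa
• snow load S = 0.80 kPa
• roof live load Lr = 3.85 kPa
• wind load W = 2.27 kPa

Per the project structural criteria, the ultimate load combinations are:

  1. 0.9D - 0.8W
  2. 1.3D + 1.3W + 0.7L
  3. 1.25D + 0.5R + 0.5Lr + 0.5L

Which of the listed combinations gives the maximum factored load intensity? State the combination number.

1. 0.9(2.46) - 0.8(2.27) = 0.40
2. 1.3(2.46) + 1.3(2.27) + 0.7(4.02) = 8.96
3. 1.25(2.46) + 0.5(1.48) + 0.5(3.85) + 0.5(4.02) = 7.75
The largest value is 8.96 kPa from combination 2.

Combination 2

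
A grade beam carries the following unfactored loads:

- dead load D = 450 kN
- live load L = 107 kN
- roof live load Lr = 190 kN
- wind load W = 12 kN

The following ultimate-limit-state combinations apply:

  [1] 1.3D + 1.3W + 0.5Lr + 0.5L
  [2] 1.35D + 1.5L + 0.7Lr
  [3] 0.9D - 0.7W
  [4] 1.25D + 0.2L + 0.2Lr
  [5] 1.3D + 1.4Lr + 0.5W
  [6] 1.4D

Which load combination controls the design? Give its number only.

[1] 1.3(450) + 1.3(12) + 0.5(190) + 0.5(107) = 585.0 + 15.6 + 95.0 + 53.5 = 749.1
[2] 1.35(450) + 1.5(107) + 0.7(190) = 607.5 + 160.5 + 133.0 = 901.0
[3] 0.9(450) - 0.7(12) = 405.0 - 8.4 = 396.6
[4] 1.25(450) + 0.2(107) + 0.2(190) = 562.5 + 21.4 + 38.0 = 621.9
[5] 1.3(450) + 1.4(190) + 0.5(12) = 585.0 + 266.0 + 6.0 = 857.0
[6] 1.4(450) = 630.0
The largest value is 901.0 kN from combination 2.

Combination 2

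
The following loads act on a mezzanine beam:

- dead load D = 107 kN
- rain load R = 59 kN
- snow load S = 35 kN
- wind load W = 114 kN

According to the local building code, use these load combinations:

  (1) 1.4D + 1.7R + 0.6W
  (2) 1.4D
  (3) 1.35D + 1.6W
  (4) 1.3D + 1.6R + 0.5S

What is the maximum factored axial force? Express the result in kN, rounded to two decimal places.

(1) 1.4(107) + 1.7(59) + 0.6(114) = 149.80 + 100.30 + 68.40 = 318.50
(2) 1.4(107) = 149.80
(3) 1.35(107) + 1.6(114) = 144.45 + 182.40 = 326.85
(4) 1.3(107) + 1.6(59) + 0.5(35) = 139.10 + 94.40 + 17.50 = 251.00
Combination 3 governs: N_u = 326.85 kN.

326.85 kN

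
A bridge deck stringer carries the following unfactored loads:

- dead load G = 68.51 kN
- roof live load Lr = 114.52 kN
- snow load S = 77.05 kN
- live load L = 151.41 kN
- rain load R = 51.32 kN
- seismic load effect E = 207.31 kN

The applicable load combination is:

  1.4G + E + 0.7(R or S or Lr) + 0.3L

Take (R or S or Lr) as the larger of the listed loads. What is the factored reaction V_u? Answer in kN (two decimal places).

(R or S or Lr) → Lr = 114.52 kN.
1.4(68.51) + 1.0(207.31) + 0.7(114.52) + 0.3(151.41) = 428.81
V_u = 428.81 kN.

428.81 kN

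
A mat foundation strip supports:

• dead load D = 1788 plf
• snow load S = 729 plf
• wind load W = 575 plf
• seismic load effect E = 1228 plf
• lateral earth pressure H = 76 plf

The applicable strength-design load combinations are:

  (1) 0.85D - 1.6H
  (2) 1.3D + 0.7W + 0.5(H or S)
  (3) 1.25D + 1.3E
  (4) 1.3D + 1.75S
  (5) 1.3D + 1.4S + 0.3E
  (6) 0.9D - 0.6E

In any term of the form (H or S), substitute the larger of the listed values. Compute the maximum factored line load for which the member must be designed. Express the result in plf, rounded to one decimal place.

(H or S) → S = 729 plf.
(1) 0.85(1788) - 1.6(76) = 1519.8 - 121.6 = 1398.2
(2) 1.3(1788) + 0.7(575) + 0.5(729) = 2324.4 + 402.5 + 364.5 = 3091.4
(3) 1.25(1788) + 1.3(1228) = 2235.0 + 1596.4 = 3831.4
(4) 1.3(1788) + 1.75(729) = 2324.4 + 1275.8 = 3600.2
(5) 1.3(1788) + 1.4(729) + 0.3(1228) = 2324.4 + 1020.6 + 368.4 = 3713.4
(6) 0.9(1788) - 0.6(1228) = 1609.2 - 736.8 = 872.4
The controlling combination is 3, giving 3831.4 plf.

3831.4 plf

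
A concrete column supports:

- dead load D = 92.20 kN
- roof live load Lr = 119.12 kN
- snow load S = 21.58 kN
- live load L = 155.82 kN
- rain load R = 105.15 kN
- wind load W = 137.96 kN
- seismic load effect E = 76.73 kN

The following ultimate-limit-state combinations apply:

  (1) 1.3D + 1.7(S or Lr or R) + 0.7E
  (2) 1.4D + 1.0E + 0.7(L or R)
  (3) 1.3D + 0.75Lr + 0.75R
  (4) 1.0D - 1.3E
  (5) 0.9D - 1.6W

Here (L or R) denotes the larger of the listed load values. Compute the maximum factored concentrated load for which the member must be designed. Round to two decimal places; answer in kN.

(S or Lr or R) → Lr = 119.12 kN; (L or R) → L = 155.82 kN.
(1) 1.3(92.20) + 1.7(119.12) + 0.7(76.73) = 376.08
(2) 1.4(92.20) + 1.0(76.73) + 0.7(155.82) = 129.08 + 76.73 + 109.07 = 314.88
(3) 1.3(92.20) + 0.75(119.12) + 0.75(105.15) = 119.86 + 89.34 + 78.86 = 288.06
(4) 1.0(92.20) - 1.3(76.73) = 92.20 - 99.75 = -7.55
(5) 0.9(92.20) - 1.6(137.96) = 82.98 - 220.74 = -137.76
Maximum is from combination 1.

376.08 kN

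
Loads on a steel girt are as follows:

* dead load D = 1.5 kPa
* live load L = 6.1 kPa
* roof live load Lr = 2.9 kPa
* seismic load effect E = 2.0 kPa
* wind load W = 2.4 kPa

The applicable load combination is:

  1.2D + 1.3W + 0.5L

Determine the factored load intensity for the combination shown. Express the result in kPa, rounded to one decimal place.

1.2(1.5) + 1.3(2.4) + 0.5(6.1) = 1.8 + 3.1 + 3.1 = 8.0
q_u = 8.0 kPa.

8.0 kPa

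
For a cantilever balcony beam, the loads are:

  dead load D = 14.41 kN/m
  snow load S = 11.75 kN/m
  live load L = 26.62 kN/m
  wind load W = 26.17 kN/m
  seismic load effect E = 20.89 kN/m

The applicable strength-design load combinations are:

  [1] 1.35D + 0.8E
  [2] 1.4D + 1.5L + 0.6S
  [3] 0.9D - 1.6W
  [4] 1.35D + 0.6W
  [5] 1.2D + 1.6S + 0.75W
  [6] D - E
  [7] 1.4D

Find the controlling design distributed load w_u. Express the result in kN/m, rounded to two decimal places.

[1] 1.35(14.41) + 0.8(20.89) = 36.17
[2] 1.4(14.41) + 1.5(26.62) + 0.6(11.75) = 67.15
[3] 0.9(14.41) - 1.6(26.17) = -28.90
[4] 1.35(14.41) + 0.6(26.17) = 35.16
[5] 1.2(14.41) + 1.6(11.75) + 0.75(26.17) = 55.72
[6] 1.0(14.41) - 1.0(20.89) = -6.48
[7] 1.4(14.41) = 20.17
Combination 2 governs: w_u = 67.15 kN/m.

67.15 kN/m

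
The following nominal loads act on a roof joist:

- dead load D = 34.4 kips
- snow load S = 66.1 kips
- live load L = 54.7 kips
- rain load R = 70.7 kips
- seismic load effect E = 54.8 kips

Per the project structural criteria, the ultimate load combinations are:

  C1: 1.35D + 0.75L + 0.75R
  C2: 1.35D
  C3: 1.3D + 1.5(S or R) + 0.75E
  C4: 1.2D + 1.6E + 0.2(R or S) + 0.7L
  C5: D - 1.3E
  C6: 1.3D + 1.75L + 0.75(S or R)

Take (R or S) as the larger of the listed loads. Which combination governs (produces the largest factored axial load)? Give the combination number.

Combination 6

(S or R) → R = 70.7 kips; (R or S) → R = 70.7 kips.
C1: 1.35(34.4) + 0.75(54.7) + 0.75(70.7) = 140.5
C2: 1.35(34.4) = 46.4
C3: 1.3(34.4) + 1.5(70.7) + 0.75(54.8) = 44.7 + 106.1 + 41.1 = 191.9
C4: 1.2(34.4) + 1.6(54.8) + 0.2(70.7) + 0.7(54.7) = 41.3 + 87.7 + 14.1 + 38.3 = 181.4
C5: 1.0(34.4) - 1.3(54.8) = 34.4 - 71.2 = -36.8
C6: 1.3(34.4) + 1.75(54.7) + 0.75(70.7) = 193.5
The largest value is 193.5 kips from combination 6.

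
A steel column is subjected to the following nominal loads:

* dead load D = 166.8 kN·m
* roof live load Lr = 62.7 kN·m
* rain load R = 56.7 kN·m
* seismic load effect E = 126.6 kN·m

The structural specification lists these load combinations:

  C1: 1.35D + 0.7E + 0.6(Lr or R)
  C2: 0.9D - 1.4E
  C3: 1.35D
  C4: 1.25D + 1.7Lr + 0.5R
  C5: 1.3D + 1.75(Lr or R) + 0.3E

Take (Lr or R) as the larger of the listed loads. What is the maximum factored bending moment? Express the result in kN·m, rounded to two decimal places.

364.55 kN·m

(Lr or R) → Lr = 62.7 kN·m.
C1: 1.35(166.8) + 0.7(126.6) + 0.6(62.7) = 225.18 + 88.62 + 37.62 = 351.42
C2: 0.9(166.8) - 1.4(126.6) = 150.12 - 177.24 = -27.12
C3: 1.35(166.8) = 225.18
C4: 1.25(166.8) + 1.7(62.7) + 0.5(56.7) = 208.50 + 106.59 + 28.35 = 343.44
C5: 1.3(166.8) + 1.75(62.7) + 0.3(126.6) = 216.84 + 109.73 + 37.98 = 364.55
Maximum is from combination 5.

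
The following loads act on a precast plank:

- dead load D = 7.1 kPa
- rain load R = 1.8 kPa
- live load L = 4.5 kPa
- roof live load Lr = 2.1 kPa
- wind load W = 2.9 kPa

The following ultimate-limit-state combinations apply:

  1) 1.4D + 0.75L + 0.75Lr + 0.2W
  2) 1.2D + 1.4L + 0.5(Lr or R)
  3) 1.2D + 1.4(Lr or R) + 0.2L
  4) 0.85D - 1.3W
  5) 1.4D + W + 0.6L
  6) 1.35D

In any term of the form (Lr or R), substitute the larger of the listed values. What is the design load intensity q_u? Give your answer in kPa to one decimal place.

15.9 kPa

(Lr or R) → Lr = 2.1 kPa.
1) 1.4(7.1) + 0.75(4.5) + 0.75(2.1) + 0.2(2.9) = 9.9 + 3.4 + 1.6 + 0.6 = 15.5
2) 1.2(7.1) + 1.4(4.5) + 0.5(2.1) = 8.5 + 6.3 + 1.1 = 15.9
3) 1.2(7.1) + 1.4(2.1) + 0.2(4.5) = 12.4
4) 0.85(7.1) - 1.3(2.9) = 2.3
5) 1.4(7.1) + 1.0(2.9) + 0.6(4.5) = 9.9 + 2.9 + 2.7 = 15.5
6) 1.35(7.1) = 9.6
The controlling combination is 2, giving 15.9 kPa.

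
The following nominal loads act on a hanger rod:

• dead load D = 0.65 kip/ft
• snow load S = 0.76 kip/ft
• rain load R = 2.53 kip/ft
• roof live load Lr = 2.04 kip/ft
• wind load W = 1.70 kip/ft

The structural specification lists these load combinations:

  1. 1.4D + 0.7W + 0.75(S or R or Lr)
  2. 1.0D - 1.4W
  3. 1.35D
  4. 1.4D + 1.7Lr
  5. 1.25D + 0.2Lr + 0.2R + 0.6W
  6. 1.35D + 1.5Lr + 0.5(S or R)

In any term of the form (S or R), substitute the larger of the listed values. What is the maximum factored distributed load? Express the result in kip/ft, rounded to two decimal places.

(S or R or Lr) → R = 2.53 kip/ft; (S or R) → R = 2.53 kip/ft.
1. 1.4(0.65) + 0.7(1.70) + 0.75(2.53) = 0.91 + 1.19 + 1.90 = 4.00
2. 1.0(0.65) - 1.4(1.70) = 0.65 - 2.38 = -1.73
3. 1.35(0.65) = 0.88
4. 1.4(0.65) + 1.7(2.04) = 0.91 + 3.47 = 4.38
5. 1.25(0.65) + 0.2(2.04) + 0.2(2.53) + 0.6(1.70) = 0.81 + 0.41 + 0.51 + 1.02 = 2.75
6. 1.35(0.65) + 1.5(2.04) + 0.5(2.53) = 5.20
Combination 6 governs: w_u = 5.20 kip/ft.

5.20 kip/ft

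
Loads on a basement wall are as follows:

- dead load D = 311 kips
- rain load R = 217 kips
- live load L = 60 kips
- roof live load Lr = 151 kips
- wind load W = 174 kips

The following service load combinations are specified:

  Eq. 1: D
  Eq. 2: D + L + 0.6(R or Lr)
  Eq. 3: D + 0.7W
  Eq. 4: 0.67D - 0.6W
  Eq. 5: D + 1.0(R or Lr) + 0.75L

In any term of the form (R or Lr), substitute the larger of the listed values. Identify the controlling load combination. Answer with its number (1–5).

Combination 5

(R or Lr) → R = 217 kips.
Eq. 1: 1.0(311) = 311.0
Eq. 2: 1.0(311) + 1.0(60) + 0.6(217) = 501.2
Eq. 3: 1.0(311) + 0.7(174) = 432.8
Eq. 4: 0.67(311) - 0.6(174) = 104.0
Eq. 5: 1.0(311) + 1.0(217) + 0.75(60) = 573.0
The largest value is 573.0 kips from combination 5.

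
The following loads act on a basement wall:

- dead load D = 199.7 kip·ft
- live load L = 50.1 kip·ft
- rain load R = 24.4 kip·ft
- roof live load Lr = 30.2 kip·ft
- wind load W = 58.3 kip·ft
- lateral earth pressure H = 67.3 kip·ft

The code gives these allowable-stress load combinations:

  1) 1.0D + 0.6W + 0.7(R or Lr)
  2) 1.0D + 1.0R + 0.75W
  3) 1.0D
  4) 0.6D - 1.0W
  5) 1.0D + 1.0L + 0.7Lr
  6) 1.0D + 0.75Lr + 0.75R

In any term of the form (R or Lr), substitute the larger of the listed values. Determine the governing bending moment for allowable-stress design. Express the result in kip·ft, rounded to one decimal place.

270.9 kip·ft

(R or Lr) → Lr = 30.2 kip·ft.
1) 1.0(199.7) + 0.6(58.3) + 0.7(30.2) = 255.8
2) 1.0(199.7) + 1.0(24.4) + 0.75(58.3) = 267.8
3) 1.0(199.7) = 199.7
4) 0.6(199.7) - 1.0(58.3) = 61.5
5) 1.0(199.7) + 1.0(50.1) + 0.7(30.2) = 270.9
6) 1.0(199.7) + 0.75(30.2) + 0.75(24.4) = 240.7
Maximum is from combination 5.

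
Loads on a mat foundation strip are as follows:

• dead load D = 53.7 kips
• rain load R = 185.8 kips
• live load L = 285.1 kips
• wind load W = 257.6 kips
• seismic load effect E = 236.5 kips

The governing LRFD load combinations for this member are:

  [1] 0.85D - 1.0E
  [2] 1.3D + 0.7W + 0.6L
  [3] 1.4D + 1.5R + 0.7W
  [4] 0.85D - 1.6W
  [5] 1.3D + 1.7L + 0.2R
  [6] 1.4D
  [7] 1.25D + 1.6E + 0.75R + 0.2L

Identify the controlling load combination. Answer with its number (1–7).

[1] 0.85(53.7) - 1.0(236.5) = 45.6 - 236.5 = -190.9
[2] 1.3(53.7) + 0.7(257.6) + 0.6(285.1) = 69.8 + 180.3 + 171.1 = 421.2
[3] 1.4(53.7) + 1.5(185.8) + 0.7(257.6) = 75.2 + 278.7 + 180.3 = 534.2
[4] 0.85(53.7) - 1.6(257.6) = -366.5
[5] 1.3(53.7) + 1.7(285.1) + 0.2(185.8) = 591.6
[6] 1.4(53.7) = 75.2
[7] 1.25(53.7) + 1.6(236.5) + 0.75(185.8) + 0.2(285.1) = 67.1 + 378.4 + 139.4 + 57.0 = 641.9
The largest value is 641.9 kips from combination 7.

Combination 7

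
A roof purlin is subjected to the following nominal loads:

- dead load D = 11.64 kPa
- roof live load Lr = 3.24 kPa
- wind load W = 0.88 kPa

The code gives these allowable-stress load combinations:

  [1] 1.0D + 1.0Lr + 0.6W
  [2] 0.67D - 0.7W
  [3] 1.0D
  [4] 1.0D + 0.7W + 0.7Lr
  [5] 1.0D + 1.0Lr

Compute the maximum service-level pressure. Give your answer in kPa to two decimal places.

15.41 kPa

[1] 1.0(11.64) + 1.0(3.24) + 0.6(0.88) = 11.64 + 3.24 + 0.53 = 15.41
[2] 0.67(11.64) - 0.7(0.88) = 7.80 - 0.62 = 7.18
[3] 1.0(11.64) = 11.64
[4] 1.0(11.64) + 0.7(0.88) + 0.7(3.24) = 14.52
[5] 1.0(11.64) + 1.0(3.24) = 11.64 + 3.24 = 14.88
Maximum is from combination 1.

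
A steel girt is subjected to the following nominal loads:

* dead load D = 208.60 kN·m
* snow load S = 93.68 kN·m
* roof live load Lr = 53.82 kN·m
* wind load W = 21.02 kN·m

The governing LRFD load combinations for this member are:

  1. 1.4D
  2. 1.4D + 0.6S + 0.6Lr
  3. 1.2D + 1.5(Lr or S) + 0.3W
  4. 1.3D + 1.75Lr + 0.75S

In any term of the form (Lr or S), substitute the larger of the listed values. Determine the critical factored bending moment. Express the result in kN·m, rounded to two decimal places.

435.63 kN·m

(Lr or S) → S = 93.68 kN·m.
1. 1.4(208.60) = 292.04
2. 1.4(208.60) + 0.6(93.68) + 0.6(53.82) = 292.04 + 56.21 + 32.29 = 380.54
3. 1.2(208.60) + 1.5(93.68) + 0.3(21.02) = 250.32 + 140.52 + 6.31 = 397.15
4. 1.3(208.60) + 1.75(53.82) + 0.75(93.68) = 271.18 + 94.19 + 70.26 = 435.63
Maximum is from combination 4.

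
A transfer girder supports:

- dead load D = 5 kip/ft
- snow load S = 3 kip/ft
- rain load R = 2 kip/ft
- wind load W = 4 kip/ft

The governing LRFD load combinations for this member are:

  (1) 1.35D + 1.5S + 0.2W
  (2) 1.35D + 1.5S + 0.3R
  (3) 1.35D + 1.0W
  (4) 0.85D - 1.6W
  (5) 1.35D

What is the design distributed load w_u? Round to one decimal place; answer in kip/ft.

(1) 1.35(5) + 1.5(3) + 0.2(4) = 6.8 + 4.5 + 0.8 = 12.1
(2) 1.35(5) + 1.5(3) + 0.3(2) = 6.8 + 4.5 + 0.6 = 11.9
(3) 1.35(5) + 1.0(4) = 6.8 + 4.0 = 10.8
(4) 0.85(5) - 1.6(4) = -2.2
(5) 1.35(5) = 6.8
Maximum is from combination 1.

12.1 kip/ft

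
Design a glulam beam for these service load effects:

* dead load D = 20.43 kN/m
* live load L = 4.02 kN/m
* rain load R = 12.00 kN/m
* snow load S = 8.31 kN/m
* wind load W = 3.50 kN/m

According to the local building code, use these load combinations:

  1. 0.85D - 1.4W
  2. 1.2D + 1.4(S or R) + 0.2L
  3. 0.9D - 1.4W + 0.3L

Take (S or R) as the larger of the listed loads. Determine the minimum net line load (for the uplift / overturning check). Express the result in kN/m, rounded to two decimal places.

12.47 kN/m

(S or R) → R = 12.00 kN/m.
1. 0.85(20.43) - 1.4(3.50) = 17.37 - 4.90 = 12.47
2. 1.2(20.43) + 1.4(12.00) + 0.2(4.02) = 24.52 + 16.80 + 0.80 = 42.12
3. 0.9(20.43) - 1.4(3.50) + 0.3(4.02) = 14.69
Combination 1 gives the minimum: 12.47 kN/m.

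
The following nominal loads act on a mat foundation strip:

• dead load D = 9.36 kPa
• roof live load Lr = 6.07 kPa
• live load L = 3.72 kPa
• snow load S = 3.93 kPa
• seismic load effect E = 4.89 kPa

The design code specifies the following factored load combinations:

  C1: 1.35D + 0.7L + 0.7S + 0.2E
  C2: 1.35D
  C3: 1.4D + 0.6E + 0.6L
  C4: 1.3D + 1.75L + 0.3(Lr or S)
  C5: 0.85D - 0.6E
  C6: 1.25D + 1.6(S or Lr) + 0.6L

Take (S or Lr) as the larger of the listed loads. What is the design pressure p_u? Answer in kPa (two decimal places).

(Lr or S) → Lr = 6.07 kPa; (S or Lr) → Lr = 6.07 kPa.
C1: 1.35(9.36) + 0.7(3.72) + 0.7(3.93) + 0.2(4.89) = 18.97
C2: 1.35(9.36) = 12.64
C3: 1.4(9.36) + 0.6(4.89) + 0.6(3.72) = 18.27
C4: 1.3(9.36) + 1.75(3.72) + 0.3(6.07) = 20.50
C5: 0.85(9.36) - 0.6(4.89) = 5.02
C6: 1.25(9.36) + 1.6(6.07) + 0.6(3.72) = 23.64
Combination 6 governs: p_u = 23.64 kPa.

23.64 kPa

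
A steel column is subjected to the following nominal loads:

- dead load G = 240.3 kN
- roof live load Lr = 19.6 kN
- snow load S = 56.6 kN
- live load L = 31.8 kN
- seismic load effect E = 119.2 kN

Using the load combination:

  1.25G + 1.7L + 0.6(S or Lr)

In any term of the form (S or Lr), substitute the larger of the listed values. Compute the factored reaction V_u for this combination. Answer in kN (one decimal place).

388.4 kN

(S or Lr) → S = 56.6 kN.
1.25(240.3) + 1.7(31.8) + 0.6(56.6) = 388.4
V_u = 388.4 kN.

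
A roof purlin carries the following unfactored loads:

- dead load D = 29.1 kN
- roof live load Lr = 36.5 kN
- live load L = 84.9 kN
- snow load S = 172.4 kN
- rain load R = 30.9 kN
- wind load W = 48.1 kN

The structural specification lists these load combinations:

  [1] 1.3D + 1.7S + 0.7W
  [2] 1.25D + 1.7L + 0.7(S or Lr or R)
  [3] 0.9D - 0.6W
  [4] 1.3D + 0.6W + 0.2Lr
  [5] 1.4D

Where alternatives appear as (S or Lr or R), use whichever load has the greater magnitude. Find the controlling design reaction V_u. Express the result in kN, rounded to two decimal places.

364.58 kN

(S or Lr or R) → S = 172.4 kN.
[1] 1.3(29.1) + 1.7(172.4) + 0.7(48.1) = 364.58
[2] 1.25(29.1) + 1.7(84.9) + 0.7(172.4) = 301.39
[3] 0.9(29.1) - 0.6(48.1) = -2.67
[4] 1.3(29.1) + 0.6(48.1) + 0.2(36.5) = 73.99
[5] 1.4(29.1) = 40.74
Maximum is from combination 1.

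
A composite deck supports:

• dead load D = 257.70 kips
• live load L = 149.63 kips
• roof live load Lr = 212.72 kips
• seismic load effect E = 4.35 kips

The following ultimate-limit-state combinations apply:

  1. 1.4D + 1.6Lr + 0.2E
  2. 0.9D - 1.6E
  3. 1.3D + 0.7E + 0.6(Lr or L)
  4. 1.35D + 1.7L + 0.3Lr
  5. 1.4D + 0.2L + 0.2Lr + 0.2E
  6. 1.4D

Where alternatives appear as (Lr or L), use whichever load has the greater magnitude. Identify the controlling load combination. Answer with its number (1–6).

(Lr or L) → Lr = 212.72 kips.
1. 1.4(257.70) + 1.6(212.72) + 0.2(4.35) = 360.78 + 340.35 + 0.87 = 702.00
2. 0.9(257.70) - 1.6(4.35) = 231.93 - 6.96 = 224.97
3. 1.3(257.70) + 0.7(4.35) + 0.6(212.72) = 335.01 + 3.05 + 127.63 = 465.69
4. 1.35(257.70) + 1.7(149.63) + 0.3(212.72) = 666.08
5. 1.4(257.70) + 0.2(149.63) + 0.2(212.72) + 0.2(4.35) = 360.78 + 29.93 + 42.54 + 0.87 = 434.12
6. 1.4(257.70) = 360.78
The largest value is 702.00 kips from combination 1.

Combination 1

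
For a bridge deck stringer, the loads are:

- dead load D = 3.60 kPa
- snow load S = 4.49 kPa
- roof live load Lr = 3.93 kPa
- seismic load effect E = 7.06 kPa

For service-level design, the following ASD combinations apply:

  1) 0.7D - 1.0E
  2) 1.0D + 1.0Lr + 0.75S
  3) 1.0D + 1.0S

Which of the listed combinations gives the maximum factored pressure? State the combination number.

Combination 2

1) 0.7(3.60) - 1.0(7.06) = 2.52 - 7.06 = -4.54
2) 1.0(3.60) + 1.0(3.93) + 0.75(4.49) = 3.60 + 3.93 + 3.37 = 10.90
3) 1.0(3.60) + 1.0(4.49) = 3.60 + 4.49 = 8.09
The largest value is 10.90 kPa from combination 2.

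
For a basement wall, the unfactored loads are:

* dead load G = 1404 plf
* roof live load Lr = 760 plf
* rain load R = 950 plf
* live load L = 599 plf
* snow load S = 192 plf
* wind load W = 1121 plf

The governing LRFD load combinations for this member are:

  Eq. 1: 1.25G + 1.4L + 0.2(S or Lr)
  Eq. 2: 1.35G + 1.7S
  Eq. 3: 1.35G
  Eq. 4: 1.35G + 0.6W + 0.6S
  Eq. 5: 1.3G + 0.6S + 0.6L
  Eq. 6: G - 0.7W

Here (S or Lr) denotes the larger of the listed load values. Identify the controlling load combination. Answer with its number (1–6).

Combination 1

(S or Lr) → Lr = 760 plf.
Eq. 1: 1.25(1404) + 1.4(599) + 0.2(760) = 2745.6
Eq. 2: 1.35(1404) + 1.7(192) = 2221.8
Eq. 3: 1.35(1404) = 1895.4
Eq. 4: 1.35(1404) + 0.6(1121) + 0.6(192) = 2683.2
Eq. 5: 1.3(1404) + 0.6(192) + 0.6(599) = 2299.8
Eq. 6: 1.0(1404) - 0.7(1121) = 619.3
The largest value is 2745.6 plf from combination 1.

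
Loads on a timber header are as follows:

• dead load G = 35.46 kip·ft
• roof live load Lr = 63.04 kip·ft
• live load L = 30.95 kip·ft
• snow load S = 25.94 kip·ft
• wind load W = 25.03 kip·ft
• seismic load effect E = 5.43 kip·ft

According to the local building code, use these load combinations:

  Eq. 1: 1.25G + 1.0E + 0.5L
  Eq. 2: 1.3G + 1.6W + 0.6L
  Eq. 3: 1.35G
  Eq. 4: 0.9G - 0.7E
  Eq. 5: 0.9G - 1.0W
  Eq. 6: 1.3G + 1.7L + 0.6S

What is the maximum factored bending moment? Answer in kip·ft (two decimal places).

114.28 kip·ft

Eq. 1: 1.25(35.46) + 1.0(5.43) + 0.5(30.95) = 65.23
Eq. 2: 1.3(35.46) + 1.6(25.03) + 0.6(30.95) = 46.10 + 40.05 + 18.57 = 104.72
Eq. 3: 1.35(35.46) = 47.87
Eq. 4: 0.9(35.46) - 0.7(5.43) = 31.91 - 3.80 = 28.11
Eq. 5: 0.9(35.46) - 1.0(25.03) = 31.91 - 25.03 = 6.88
Eq. 6: 1.3(35.46) + 1.7(30.95) + 0.6(25.94) = 46.10 + 52.62 + 15.56 = 114.28
Maximum is from combination 6.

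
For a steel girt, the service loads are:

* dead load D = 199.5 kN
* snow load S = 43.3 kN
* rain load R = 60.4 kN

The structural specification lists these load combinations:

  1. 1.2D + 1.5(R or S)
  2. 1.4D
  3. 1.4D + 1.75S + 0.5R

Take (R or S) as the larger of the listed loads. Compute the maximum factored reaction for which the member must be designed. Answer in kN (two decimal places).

385.28 kN

(R or S) → R = 60.4 kN.
1. 1.2(199.5) + 1.5(60.4) = 239.40 + 90.60 = 330.00
2. 1.4(199.5) = 279.30
3. 1.4(199.5) + 1.75(43.3) + 0.5(60.4) = 279.30 + 75.78 + 30.20 = 385.28
Combination 3 governs: V_u = 385.28 kN.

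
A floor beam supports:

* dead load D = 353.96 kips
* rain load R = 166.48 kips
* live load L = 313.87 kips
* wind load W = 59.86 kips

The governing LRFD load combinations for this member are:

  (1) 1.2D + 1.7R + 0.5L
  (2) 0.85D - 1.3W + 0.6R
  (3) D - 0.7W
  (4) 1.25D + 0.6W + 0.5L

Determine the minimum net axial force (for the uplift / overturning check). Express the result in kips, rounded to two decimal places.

312.06 kips

(1) 1.2(353.96) + 1.7(166.48) + 0.5(313.87) = 864.70
(2) 0.85(353.96) - 1.3(59.86) + 0.6(166.48) = 322.94
(3) 1.0(353.96) - 0.7(59.86) = 312.06
(4) 1.25(353.96) + 0.6(59.86) + 0.5(313.87) = 635.30
Combination 3 gives the minimum: 312.06 kips.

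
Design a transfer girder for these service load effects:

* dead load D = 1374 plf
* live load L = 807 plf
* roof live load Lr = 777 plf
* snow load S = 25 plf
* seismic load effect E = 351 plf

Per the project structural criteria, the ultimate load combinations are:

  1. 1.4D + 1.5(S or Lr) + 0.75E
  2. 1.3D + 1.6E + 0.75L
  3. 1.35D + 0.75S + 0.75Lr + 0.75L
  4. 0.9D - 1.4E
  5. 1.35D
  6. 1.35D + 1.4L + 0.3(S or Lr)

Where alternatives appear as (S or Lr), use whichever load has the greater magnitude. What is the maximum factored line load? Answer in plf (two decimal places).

3352.35 plf

(S or Lr) → Lr = 777 plf.
1. 1.4(1374) + 1.5(777) + 0.75(351) = 3352.35
2. 1.3(1374) + 1.6(351) + 0.75(807) = 2953.05
3. 1.35(1374) + 0.75(25) + 0.75(777) + 0.75(807) = 3061.65
4. 0.9(1374) - 1.4(351) = 745.20
5. 1.35(1374) = 1854.90
6. 1.35(1374) + 1.4(807) + 0.3(777) = 3217.80
Combination 1 governs: w_u = 3352.35 plf.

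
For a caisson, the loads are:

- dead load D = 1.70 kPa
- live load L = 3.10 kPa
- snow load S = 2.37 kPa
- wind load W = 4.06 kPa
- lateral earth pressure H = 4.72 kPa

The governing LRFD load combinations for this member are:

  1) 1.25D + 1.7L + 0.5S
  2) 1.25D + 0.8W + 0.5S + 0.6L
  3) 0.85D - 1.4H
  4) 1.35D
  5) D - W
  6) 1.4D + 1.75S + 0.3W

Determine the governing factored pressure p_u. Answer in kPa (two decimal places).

8.58 kPa

1) 1.25(1.70) + 1.7(3.10) + 0.5(2.37) = 8.58
2) 1.25(1.70) + 0.8(4.06) + 0.5(2.37) + 0.6(3.10) = 8.42
3) 0.85(1.70) - 1.4(4.72) = 1.45 - 6.61 = -5.16
4) 1.35(1.70) = 2.30
5) 1.0(1.70) - 1.0(4.06) = 1.70 - 4.06 = -2.36
6) 1.4(1.70) + 1.75(2.37) + 0.3(4.06) = 2.38 + 4.15 + 1.22 = 7.75
Combination 1 governs: p_u = 8.58 kPa.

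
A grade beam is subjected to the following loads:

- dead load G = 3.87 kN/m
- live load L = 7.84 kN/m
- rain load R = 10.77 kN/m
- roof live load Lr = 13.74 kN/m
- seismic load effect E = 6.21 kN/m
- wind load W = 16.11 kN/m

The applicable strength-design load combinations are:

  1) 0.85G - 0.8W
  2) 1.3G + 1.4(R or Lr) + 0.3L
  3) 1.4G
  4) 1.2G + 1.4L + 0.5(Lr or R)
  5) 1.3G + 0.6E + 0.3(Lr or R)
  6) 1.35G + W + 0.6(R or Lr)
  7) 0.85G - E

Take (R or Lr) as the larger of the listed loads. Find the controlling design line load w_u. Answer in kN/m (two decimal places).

(R or Lr) → Lr = 13.74 kN/m; (Lr or R) → Lr = 13.74 kN/m.
1) 0.85(3.87) - 0.8(16.11) = -9.60
2) 1.3(3.87) + 1.4(13.74) + 0.3(7.84) = 26.62
3) 1.4(3.87) = 5.42
4) 1.2(3.87) + 1.4(7.84) + 0.5(13.74) = 22.49
5) 1.3(3.87) + 0.6(6.21) + 0.3(13.74) = 12.88
6) 1.35(3.87) + 1.0(16.11) + 0.6(13.74) = 29.58
7) 0.85(3.87) - 1.0(6.21) = -2.92
Maximum is from combination 6.

29.58 kN/m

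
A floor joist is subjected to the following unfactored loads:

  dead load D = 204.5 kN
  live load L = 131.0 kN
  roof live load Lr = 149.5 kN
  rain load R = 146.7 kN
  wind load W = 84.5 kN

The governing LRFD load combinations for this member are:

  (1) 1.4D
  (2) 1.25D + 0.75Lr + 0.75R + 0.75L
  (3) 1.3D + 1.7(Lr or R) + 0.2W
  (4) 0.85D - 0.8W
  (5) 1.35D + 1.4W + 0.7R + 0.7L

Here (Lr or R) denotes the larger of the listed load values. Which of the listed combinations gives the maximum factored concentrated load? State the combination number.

Combination 5

(Lr or R) → Lr = 149.5 kN.
(1) 1.4(204.5) = 286.3
(2) 1.25(204.5) + 0.75(149.5) + 0.75(146.7) + 0.75(131.0) = 255.6 + 112.1 + 110.0 + 98.3 = 576.0
(3) 1.3(204.5) + 1.7(149.5) + 0.2(84.5) = 536.9
(4) 0.85(204.5) - 0.8(84.5) = 173.8 - 67.6 = 106.2
(5) 1.35(204.5) + 1.4(84.5) + 0.7(146.7) + 0.7(131.0) = 276.1 + 118.3 + 102.7 + 91.7 = 588.8
The largest value is 588.8 kN from combination 5.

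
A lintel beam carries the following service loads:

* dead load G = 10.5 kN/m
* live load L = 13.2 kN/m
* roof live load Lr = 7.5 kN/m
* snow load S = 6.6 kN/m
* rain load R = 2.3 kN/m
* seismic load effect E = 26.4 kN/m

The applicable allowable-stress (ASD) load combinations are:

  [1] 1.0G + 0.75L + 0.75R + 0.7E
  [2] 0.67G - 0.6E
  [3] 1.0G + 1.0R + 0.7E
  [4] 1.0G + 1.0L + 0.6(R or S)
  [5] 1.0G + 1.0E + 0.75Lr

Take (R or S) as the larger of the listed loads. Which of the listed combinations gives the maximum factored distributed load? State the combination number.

Combination 5

(R or S) → S = 6.6 kN/m.
[1] 1.0(10.5) + 0.75(13.2) + 0.75(2.3) + 0.7(26.4) = 10.5 + 9.9 + 1.7 + 18.5 = 40.6
[2] 0.67(10.5) - 0.6(26.4) = 7.0 - 15.8 = -8.8
[3] 1.0(10.5) + 1.0(2.3) + 0.7(26.4) = 10.5 + 2.3 + 18.5 = 31.3
[4] 1.0(10.5) + 1.0(13.2) + 0.6(6.6) = 10.5 + 13.2 + 4.0 = 27.7
[5] 1.0(10.5) + 1.0(26.4) + 0.75(7.5) = 10.5 + 26.4 + 5.6 = 42.5
The largest value is 42.5 kN/m from combination 5.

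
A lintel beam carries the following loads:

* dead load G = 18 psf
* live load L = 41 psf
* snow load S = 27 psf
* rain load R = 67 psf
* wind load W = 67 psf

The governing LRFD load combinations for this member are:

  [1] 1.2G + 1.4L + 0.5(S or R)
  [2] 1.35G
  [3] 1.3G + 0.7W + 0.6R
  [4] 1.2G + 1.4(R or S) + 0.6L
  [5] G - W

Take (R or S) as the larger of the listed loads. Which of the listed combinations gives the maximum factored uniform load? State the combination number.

(S or R) → R = 67 psf; (R or S) → R = 67 psf.
[1] 1.2(18) + 1.4(41) + 0.5(67) = 112.5
[2] 1.35(18) = 24.3
[3] 1.3(18) + 0.7(67) + 0.6(67) = 110.5
[4] 1.2(18) + 1.4(67) + 0.6(41) = 140.0
[5] 1.0(18) - 1.0(67) = -49.0
The largest value is 140.0 psf from combination 4.

Combination 4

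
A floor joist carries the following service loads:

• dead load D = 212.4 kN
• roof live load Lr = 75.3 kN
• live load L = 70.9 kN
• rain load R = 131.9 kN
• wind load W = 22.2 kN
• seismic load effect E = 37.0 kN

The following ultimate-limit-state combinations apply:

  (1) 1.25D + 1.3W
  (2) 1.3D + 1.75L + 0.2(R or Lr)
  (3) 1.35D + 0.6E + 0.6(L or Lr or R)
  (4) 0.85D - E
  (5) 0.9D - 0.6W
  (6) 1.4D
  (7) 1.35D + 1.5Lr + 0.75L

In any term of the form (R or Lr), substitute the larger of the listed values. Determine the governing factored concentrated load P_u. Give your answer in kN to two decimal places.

(R or Lr) → R = 131.9 kN; (L or Lr or R) → R = 131.9 kN.
(1) 1.25(212.4) + 1.3(22.2) = 265.50 + 28.86 = 294.36
(2) 1.3(212.4) + 1.75(70.9) + 0.2(131.9) = 276.12 + 124.08 + 26.38 = 426.58
(3) 1.35(212.4) + 0.6(37.0) + 0.6(131.9) = 286.74 + 22.20 + 79.14 = 388.08
(4) 0.85(212.4) - 1.0(37.0) = 180.54 - 37.00 = 143.54
(5) 0.9(212.4) - 0.6(22.2) = 191.16 - 13.32 = 177.84
(6) 1.4(212.4) = 297.36
(7) 1.35(212.4) + 1.5(75.3) + 0.75(70.9) = 286.74 + 112.95 + 53.18 = 452.87
The controlling combination is 7, giving 452.87 kN.

452.87 kN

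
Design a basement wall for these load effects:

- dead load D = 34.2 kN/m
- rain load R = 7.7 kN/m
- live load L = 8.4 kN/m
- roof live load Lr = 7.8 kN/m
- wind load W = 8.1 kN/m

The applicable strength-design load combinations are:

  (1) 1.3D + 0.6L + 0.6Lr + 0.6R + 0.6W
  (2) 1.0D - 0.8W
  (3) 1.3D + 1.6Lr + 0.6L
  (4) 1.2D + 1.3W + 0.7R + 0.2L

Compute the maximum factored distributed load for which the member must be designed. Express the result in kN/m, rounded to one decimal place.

63.7 kN/m

(1) 1.3(34.2) + 0.6(8.4) + 0.6(7.8) + 0.6(7.7) + 0.6(8.1) = 44.5 + 5.0 + 4.7 + 4.6 + 4.9 = 63.7
(2) 1.0(34.2) - 0.8(8.1) = 34.2 - 6.5 = 27.7
(3) 1.3(34.2) + 1.6(7.8) + 0.6(8.4) = 44.5 + 12.5 + 5.0 = 62.0
(4) 1.2(34.2) + 1.3(8.1) + 0.7(7.7) + 0.2(8.4) = 41.0 + 10.5 + 5.4 + 1.7 = 58.6
The controlling combination is 1, giving 63.7 kN/m.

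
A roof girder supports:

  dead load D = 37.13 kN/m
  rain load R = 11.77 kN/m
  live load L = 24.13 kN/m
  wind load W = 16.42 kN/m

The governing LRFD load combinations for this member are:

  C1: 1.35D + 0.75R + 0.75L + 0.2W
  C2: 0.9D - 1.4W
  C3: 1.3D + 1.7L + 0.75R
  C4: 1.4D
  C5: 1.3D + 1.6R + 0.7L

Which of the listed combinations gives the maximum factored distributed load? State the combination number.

Combination 3

C1: 1.35(37.13) + 0.75(11.77) + 0.75(24.13) + 0.2(16.42) = 80.33
C2: 0.9(37.13) - 1.4(16.42) = 33.42 - 22.99 = 10.43
C3: 1.3(37.13) + 1.7(24.13) + 0.75(11.77) = 48.27 + 41.02 + 8.83 = 98.12
C4: 1.4(37.13) = 51.98
C5: 1.3(37.13) + 1.6(11.77) + 0.7(24.13) = 48.27 + 18.83 + 16.89 = 83.99
The largest value is 98.12 kN/m from combination 3.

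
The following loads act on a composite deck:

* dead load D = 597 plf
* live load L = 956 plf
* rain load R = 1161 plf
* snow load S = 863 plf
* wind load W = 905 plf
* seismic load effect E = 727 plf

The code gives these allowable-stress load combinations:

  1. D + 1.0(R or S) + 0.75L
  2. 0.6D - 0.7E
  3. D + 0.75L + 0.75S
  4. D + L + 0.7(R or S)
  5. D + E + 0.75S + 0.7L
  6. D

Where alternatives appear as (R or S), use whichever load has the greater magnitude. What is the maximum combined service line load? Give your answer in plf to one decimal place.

2640.5 plf

(R or S) → R = 1161 plf.
1. 1.0(597) + 1.0(1161) + 0.75(956) = 2475.0
2. 0.6(597) - 0.7(727) = -150.7
3. 1.0(597) + 0.75(956) + 0.75(863) = 1961.3
4. 1.0(597) + 1.0(956) + 0.7(1161) = 2365.7
5. 1.0(597) + 1.0(727) + 0.75(863) + 0.7(956) = 2640.5
6. 1.0(597) = 597.0
Maximum is from combination 5.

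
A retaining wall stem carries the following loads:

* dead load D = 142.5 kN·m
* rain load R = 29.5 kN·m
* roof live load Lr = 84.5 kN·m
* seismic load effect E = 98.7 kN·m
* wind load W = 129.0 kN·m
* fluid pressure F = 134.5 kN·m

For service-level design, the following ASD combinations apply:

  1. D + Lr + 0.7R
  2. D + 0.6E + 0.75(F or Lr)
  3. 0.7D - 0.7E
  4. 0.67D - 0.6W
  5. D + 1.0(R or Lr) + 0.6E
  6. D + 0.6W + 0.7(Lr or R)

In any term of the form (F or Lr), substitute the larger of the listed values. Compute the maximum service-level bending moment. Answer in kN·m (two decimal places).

(F or Lr) → F = 134.5 kN·m; (R or Lr) → Lr = 84.5 kN·m; (Lr or R) → Lr = 84.5 kN·m.
1. 1.0(142.5) + 1.0(84.5) + 0.7(29.5) = 247.65
2. 1.0(142.5) + 0.6(98.7) + 0.75(134.5) = 302.60
3. 0.7(142.5) - 0.7(98.7) = 30.66
4. 0.67(142.5) - 0.6(129.0) = 18.08
5. 1.0(142.5) + 1.0(84.5) + 0.6(98.7) = 286.22
6. 1.0(142.5) + 0.6(129.0) + 0.7(84.5) = 279.05
Maximum is from combination 2.

302.60 kN·m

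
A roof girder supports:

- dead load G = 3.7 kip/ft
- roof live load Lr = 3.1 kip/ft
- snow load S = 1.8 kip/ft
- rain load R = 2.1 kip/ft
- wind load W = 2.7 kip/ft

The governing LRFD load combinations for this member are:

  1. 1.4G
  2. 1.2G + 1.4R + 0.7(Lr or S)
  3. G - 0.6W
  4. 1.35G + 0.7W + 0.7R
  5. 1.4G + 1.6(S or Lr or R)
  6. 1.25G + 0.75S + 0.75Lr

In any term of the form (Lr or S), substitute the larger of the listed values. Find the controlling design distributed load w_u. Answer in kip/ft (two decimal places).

(Lr or S) → Lr = 3.1 kip/ft; (S or Lr or R) → Lr = 3.1 kip/ft.
1. 1.4(3.7) = 5.18
2. 1.2(3.7) + 1.4(2.1) + 0.7(3.1) = 4.44 + 2.94 + 2.17 = 9.55
3. 1.0(3.7) - 0.6(2.7) = 3.70 - 1.62 = 2.08
4. 1.35(3.7) + 0.7(2.7) + 0.7(2.1) = 5.00 + 1.89 + 1.47 = 8.36
5. 1.4(3.7) + 1.6(3.1) = 5.18 + 4.96 = 10.14
6. 1.25(3.7) + 0.75(1.8) + 0.75(3.1) = 8.30
Combination 5 governs: w_u = 10.14 kip/ft.

10.14 kip/ft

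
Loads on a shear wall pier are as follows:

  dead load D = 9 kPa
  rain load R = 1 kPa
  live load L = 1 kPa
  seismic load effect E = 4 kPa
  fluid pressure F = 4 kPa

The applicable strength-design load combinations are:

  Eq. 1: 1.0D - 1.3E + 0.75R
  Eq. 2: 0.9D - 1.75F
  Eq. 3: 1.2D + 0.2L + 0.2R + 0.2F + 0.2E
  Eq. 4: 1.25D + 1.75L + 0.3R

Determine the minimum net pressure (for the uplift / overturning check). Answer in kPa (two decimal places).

1.10 kPa

Eq. 1: 1.0(9) - 1.3(4) + 0.75(1) = 9.00 - 5.20 + 0.75 = 4.55
Eq. 2: 0.9(9) - 1.75(4) = 8.10 - 7.00 = 1.10
Eq. 3: 1.2(9) + 0.2(1) + 0.2(1) + 0.2(4) + 0.2(4) = 10.80 + 0.20 + 0.20 + 0.80 + 0.80 = 12.80
Eq. 4: 1.25(9) + 1.75(1) + 0.3(1) = 11.25 + 1.75 + 0.30 = 13.30
Combination 2 gives the minimum: 1.10 kPa.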